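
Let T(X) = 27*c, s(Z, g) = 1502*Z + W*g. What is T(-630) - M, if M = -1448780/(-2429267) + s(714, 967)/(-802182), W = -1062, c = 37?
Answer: 324285638263834/324785710099 ≈ 998.46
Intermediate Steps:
s(Z, g) = -1062*g + 1502*Z (s(Z, g) = 1502*Z - 1062*g = -1062*g + 1502*Z)
T(X) = 999 (T(X) = 27*37 = 999)
M = 175286125067/324785710099 (M = -1448780/(-2429267) + (-1062*967 + 1502*714)/(-802182) = -1448780*(-1/2429267) + (-1026954 + 1072428)*(-1/802182) = 1448780/2429267 + 45474*(-1/802182) = 1448780/2429267 - 7579/133697 = 175286125067/324785710099 ≈ 0.53970)
T(-630) - M = 999 - 1*175286125067/324785710099 = 999 - 175286125067/324785710099 = 324285638263834/324785710099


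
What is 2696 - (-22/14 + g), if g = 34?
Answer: 18645/7 ≈ 2663.6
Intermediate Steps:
2696 - (-22/14 + g) = 2696 - (-22/14 + 34) = 2696 - ((1/14)*(-22) + 34) = 2696 - (-11/7 + 34) = 2696 - 1*227/7 = 2696 - 227/7 = 18645/7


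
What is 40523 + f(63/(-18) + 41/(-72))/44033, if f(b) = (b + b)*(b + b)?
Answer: 2312516725513/57066768 ≈ 40523.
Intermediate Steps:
f(b) = 4*b**2 (f(b) = (2*b)*(2*b) = 4*b**2)
40523 + f(63/(-18) + 41/(-72))/44033 = 40523 + (4*(63/(-18) + 41/(-72))**2)/44033 = 40523 + (4*(63*(-1/18) + 41*(-1/72))**2)*(1/44033) = 40523 + (4*(-7/2 - 41/72)**2)*(1/44033) = 40523 + (4*(-293/72)**2)*(1/44033) = 40523 + (4*(85849/5184))*(1/44033) = 40523 + (85849/1296)*(1/44033) = 40523 + 85849/57066768 = 2312516725513/57066768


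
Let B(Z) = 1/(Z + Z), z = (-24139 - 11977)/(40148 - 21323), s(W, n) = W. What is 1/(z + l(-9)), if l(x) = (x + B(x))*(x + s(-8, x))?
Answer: 112950/17171329 ≈ 0.0065778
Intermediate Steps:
z = -36116/18825 ≈ -1.9185
B(Z) = 1/(2*Z)
l(x) = (-8 + x)*(x + 1/(2*x)) (l(x) = (x + 1/(2*x))*(x - 8) = (x + 1/(2*x))*(-8 + x) = (-8 + x)*(x + 1/(2*x)))
1/(z + l(-9)) = 1/(-36116/18825 + (½ + (-9)² - 8*(-9) - 4/(-9))) = 1/(-36116/18825 + (½ + 81 + 72 - 4*(-⅑))) = 1/(-36116/18825 + (½ + 81 + 72 + 4/9)) = 1/(-36116/18825 + 2771/18) = 1/(17171329/112950) = 112950/17171329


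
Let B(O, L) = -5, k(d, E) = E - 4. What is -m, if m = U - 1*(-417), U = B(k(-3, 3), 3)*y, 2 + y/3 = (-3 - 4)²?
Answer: 288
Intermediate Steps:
k(d, E) = -4 + E
y = 141 (y = -6 + 3*(-3 - 4)² = -6 + 3*(-7)² = -6 + 3*49 = -6 + 147 = 141)
U = -705 (U = -5*141 = -705)
m = -288 (m = -705 - 1*(-417) = -705 + 417 = -288)
-m = -1*(-288) = 288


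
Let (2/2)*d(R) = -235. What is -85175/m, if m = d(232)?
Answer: 17035/47 ≈ 362.45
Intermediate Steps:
d(R) = -235
m = -235
-85175/m = -85175/(-235) = -85175*(-1/235) = 17035/47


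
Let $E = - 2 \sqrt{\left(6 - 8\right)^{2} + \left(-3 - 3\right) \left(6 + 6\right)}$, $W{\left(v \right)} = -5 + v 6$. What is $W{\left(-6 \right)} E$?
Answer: $164 i \sqrt{17} \approx 676.19 i$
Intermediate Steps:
$W{\left(v \right)} = -5 + 6 v$
$E = - 4 i \sqrt{17}$ ($E = - 2 \sqrt{\left(6 - 8\right)^{2} - 72} = - 2 \sqrt{\left(-2\right)^{2} - 72} = - 2 \sqrt{4 - 72} = - 2 \sqrt{-68} = - 2 \cdot 2 i \sqrt{17} = - 4 i \sqrt{17} \approx - 16.492 i$)
$W{\left(-6 \right)} E = \left(-5 + 6 \left(-6\right)\right) \left(- 4 i \sqrt{17}\right) = \left(-5 - 36\right) \left(- 4 i \sqrt{17}\right) = - 41 \left(- 4 i \sqrt{17}\right) = 164 i \sqrt{17}$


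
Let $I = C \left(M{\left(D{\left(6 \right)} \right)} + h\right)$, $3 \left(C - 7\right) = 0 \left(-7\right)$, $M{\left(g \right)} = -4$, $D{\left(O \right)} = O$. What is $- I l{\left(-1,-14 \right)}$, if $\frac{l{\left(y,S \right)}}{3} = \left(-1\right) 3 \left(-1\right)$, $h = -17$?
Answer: $1323$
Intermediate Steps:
$l{\left(y,S \right)} = 9$ ($l{\left(y,S \right)} = 3 \left(-1\right) 3 \left(-1\right) = 3 \left(\left(-3\right) \left(-1\right)\right) = 3 \cdot 3 = 9$)
$C = 7$ ($C = 7 + \frac{0 \left(-7\right)}{3} = 7 + \frac{1}{3} \cdot 0 = 7 + 0 = 7$)
$I = -147$ ($I = 7 \left(-4 - 17\right) = 7 \left(-21\right) = -147$)
$- I l{\left(-1,-14 \right)} = \left(-1\right) \left(-147\right) 9 = 147 \cdot 9 = 1323$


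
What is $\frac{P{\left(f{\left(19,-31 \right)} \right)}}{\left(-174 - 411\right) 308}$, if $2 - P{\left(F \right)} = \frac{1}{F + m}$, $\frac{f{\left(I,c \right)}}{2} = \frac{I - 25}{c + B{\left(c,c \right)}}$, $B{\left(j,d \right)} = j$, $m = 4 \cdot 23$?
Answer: $- \frac{379}{34330296} \approx -1.104 \cdot 10^{-5}$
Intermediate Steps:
$m = 92$
$f{\left(I,c \right)} = \frac{-25 + I}{c}$ ($f{\left(I,c \right)} = 2 \frac{I - 25}{c + c} = 2 \frac{-25 + I}{2 c} = \frac{-25 + I}{c}$)
$P{\left(F \right)} = 2 - \frac{1}{92 + F}$ ($P{\left(F \right)} = 2 - \frac{1}{F + 92} = 2 - \frac{1}{92 + F}$)
$\frac{P{\left(f{\left(19,-31 \right)} \right)}}{\left(-174 - 411\right) 308} = \frac{\frac{1}{92 + \frac{-25 + 19}{-31}} \left(183 + 2 \frac{-25 + 19}{-31}\right)}{\left(-174 - 411\right) 308} = \frac{\frac{1}{92 - - \frac{6}{31}} \left(183 + 2 \left(\left(- \frac{1}{31}\right) \left(-6\right)\right)\right)}{\left(-585\right) 308} = \frac{\frac{1}{92 + \frac{6}{31}} \left(183 + 2 \cdot \frac{6}{31}\right)}{-180180} = \frac{183 + \frac{12}{31}}{\frac{2858}{31}} \left(- \frac{1}{180180}\right) = \frac{31}{2858} \cdot \frac{5685}{31} \left(- \frac{1}{180180}\right) = \frac{5685}{2858} \left(- \frac{1}{180180}\right) = - \frac{379}{34330296}$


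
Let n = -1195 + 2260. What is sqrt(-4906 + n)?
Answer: I*sqrt(3841) ≈ 61.976*I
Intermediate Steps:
n = 1065
sqrt(-4906 + n) = sqrt(-4906 + 1065) = sqrt(-3841) = I*sqrt(3841)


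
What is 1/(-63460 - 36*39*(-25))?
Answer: -1/28360 ≈ -3.5261e-5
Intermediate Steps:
1/(-63460 - 36*39*(-25)) = 1/(-63460 - 1404*(-25)) = 1/(-63460 + 35100) = 1/(-28360) = -1/28360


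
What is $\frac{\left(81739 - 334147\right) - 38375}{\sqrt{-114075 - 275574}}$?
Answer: $\frac{290783 i \sqrt{389649}}{389649} \approx 465.83 i$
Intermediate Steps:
$\frac{\left(81739 - 334147\right) - 38375}{\sqrt{-114075 - 275574}} = \frac{-252408 - 38375}{\sqrt{-389649}} = - \frac{290783}{i \sqrt{389649}} = - 290783 \left(- \frac{i \sqrt{389649}}{389649}\right) = \frac{290783 i \sqrt{389649}}{389649}$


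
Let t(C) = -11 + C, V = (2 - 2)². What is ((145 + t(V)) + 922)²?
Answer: 1115136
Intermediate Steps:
V = 0 (V = 0² = 0)
((145 + t(V)) + 922)² = ((145 + (-11 + 0)) + 922)² = ((145 - 11) + 922)² = (134 + 922)² = 1056² = 1115136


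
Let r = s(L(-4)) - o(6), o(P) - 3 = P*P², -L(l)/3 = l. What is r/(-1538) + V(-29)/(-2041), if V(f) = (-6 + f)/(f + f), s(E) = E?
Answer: 6112604/45516341 ≈ 0.13429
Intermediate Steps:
L(l) = -3*l
o(P) = 3 + P³ (o(P) = 3 + P*P² = 3 + P³)
r = -207 (r = -3*(-4) - (3 + 6³) = 12 - (3 + 216) = 12 - 1*219 = 12 - 219 = -207)
V(f) = (-6 + f)/(2*f) (V(f) = (-6 + f)/((2*f)) = (-6 + f)*(1/(2*f)) = (-6 + f)/(2*f))
r/(-1538) + V(-29)/(-2041) = -207/(-1538) + ((½)*(-6 - 29)/(-29))/(-2041) = -207*(-1/1538) + ((½)*(-1/29)*(-35))*(-1/2041) = 207/1538 + (35/58)*(-1/2041) = 207/1538 - 35/118378 = 6112604/45516341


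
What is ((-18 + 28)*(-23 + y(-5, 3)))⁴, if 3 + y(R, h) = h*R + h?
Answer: 20851360000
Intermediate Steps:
y(R, h) = -3 + h + R*h (y(R, h) = -3 + (h*R + h) = -3 + (R*h + h) = -3 + (h + R*h) = -3 + h + R*h)
((-18 + 28)*(-23 + y(-5, 3)))⁴ = ((-18 + 28)*(-23 + (-3 + 3 - 5*3)))⁴ = (10*(-23 + (-3 + 3 - 15)))⁴ = (10*(-23 - 15))⁴ = (10*(-38))⁴ = (-380)⁴ = 20851360000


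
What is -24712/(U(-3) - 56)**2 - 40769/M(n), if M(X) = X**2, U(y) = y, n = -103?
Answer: -404086497/36929929 ≈ -10.942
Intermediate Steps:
-24712/(U(-3) - 56)**2 - 40769/M(n) = -24712/(-3 - 56)**2 - 40769/((-103)**2) = -24712/((-59)**2) - 40769/10609 = -24712/3481 - 40769*1/10609 = -24712*1/3481 - 40769/10609 = -24712/3481 - 40769/10609 = -404086497/36929929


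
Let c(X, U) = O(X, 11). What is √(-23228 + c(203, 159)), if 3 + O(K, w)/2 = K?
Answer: 2*I*√5707 ≈ 151.09*I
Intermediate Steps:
O(K, w) = -6 + 2*K
c(X, U) = -6 + 2*X
√(-23228 + c(203, 159)) = √(-23228 + (-6 + 2*203)) = √(-23228 + (-6 + 406)) = √(-23228 + 400) = √(-22828) = 2*I*√5707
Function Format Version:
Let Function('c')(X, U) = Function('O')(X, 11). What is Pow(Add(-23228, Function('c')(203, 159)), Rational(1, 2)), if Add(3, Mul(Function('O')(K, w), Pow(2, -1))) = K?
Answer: Mul(2, I, Pow(5707, Rational(1, 2))) ≈ Mul(151.09, I)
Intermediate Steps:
Function('O')(K, w) = Add(-6, Mul(2, K))
Function('c')(X, U) = Add(-6, Mul(2, X))
Pow(Add(-23228, Function('c')(203, 159)), Rational(1, 2)) = Pow(Add(-23228, Add(-6, Mul(2, 203))), Rational(1, 2)) = Pow(Add(-23228, Add(-6, 406)), Rational(1, 2)) = Pow(Add(-23228, 400), Rational(1, 2)) = Pow(-22828, Rational(1, 2)) = Mul(2, I, Pow(5707, Rational(1, 2)))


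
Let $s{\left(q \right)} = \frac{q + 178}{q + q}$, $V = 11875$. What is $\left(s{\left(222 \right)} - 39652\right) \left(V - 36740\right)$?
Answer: $\frac{109437628280}{111} \approx 9.8592 \cdot 10^{8}$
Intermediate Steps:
$s{\left(q \right)} = \frac{178 + q}{2 q}$
$\left(s{\left(222 \right)} - 39652\right) \left(V - 36740\right) = \left(\frac{178 + 222}{2 \cdot 222} - 39652\right) \left(11875 - 36740\right) = \left(\frac{1}{2} \cdot \frac{1}{222} \cdot 400 - 39652\right) \left(-24865\right) = \left(\frac{100}{111} - 39652\right) \left(-24865\right) = \left(- \frac{4401272}{111}\right) \left(-24865\right) = \frac{109437628280}{111}$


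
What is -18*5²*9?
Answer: -4050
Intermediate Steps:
-18*5²*9 = -18*25*9 = -450*9 = -4050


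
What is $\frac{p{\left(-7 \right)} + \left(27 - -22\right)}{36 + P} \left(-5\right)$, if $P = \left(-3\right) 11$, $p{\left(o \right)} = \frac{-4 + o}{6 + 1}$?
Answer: $- \frac{1660}{21} \approx -79.048$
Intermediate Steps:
$p{\left(o \right)} = - \frac{4}{7} + \frac{o}{7}$ ($p{\left(o \right)} = \frac{-4 + o}{7} = \left(-4 + o\right) \frac{1}{7} = - \frac{4}{7} + \frac{o}{7}$)
$P = -33$
$\frac{p{\left(-7 \right)} + \left(27 - -22\right)}{36 + P} \left(-5\right) = \frac{\left(- \frac{4}{7} + \frac{1}{7} \left(-7\right)\right) + \left(27 - -22\right)}{36 - 33} \left(-5\right) = \frac{\left(- \frac{4}{7} - 1\right) + \left(27 + 22\right)}{3} \left(-5\right) = \left(- \frac{11}{7} + 49\right) \frac{1}{3} \left(-5\right) = \frac{332}{7} \cdot \frac{1}{3} \left(-5\right) = \frac{332}{21} \left(-5\right) = - \frac{1660}{21}$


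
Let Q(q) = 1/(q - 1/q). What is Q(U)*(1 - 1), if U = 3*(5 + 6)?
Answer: 0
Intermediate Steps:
U = 33 (U = 3*11 = 33)
Q(U)*(1 - 1) = (33/(-1 + 33²))*(1 - 1) = (33/(-1 + 1089))*0 = (33/1088)*0 = 0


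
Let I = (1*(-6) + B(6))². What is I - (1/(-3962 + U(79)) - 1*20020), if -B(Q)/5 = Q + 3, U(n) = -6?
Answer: 89760129/3968 ≈ 22621.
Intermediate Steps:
B(Q) = -15 - 5*Q (B(Q) = -5*(Q + 3) = -5*(3 + Q) = -15 - 5*Q)
I = 2601 (I = (1*(-6) + (-15 - 5*6))² = (-6 + (-15 - 30))² = (-6 - 45)² = (-51)² = 2601)
I - (1/(-3962 + U(79)) - 1*20020) = 2601 - (1/(-3962 - 6) - 1*20020) = 2601 - (1/(-3968) - 20020) = 2601 - (-1/3968 - 20020) = 2601 - 1*(-79439361/3968) = 2601 + 79439361/3968 = 89760129/3968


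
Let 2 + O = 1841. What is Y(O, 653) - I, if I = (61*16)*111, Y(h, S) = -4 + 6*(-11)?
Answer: -108406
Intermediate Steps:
O = 1839 (O = -2 + 1841 = 1839)
Y(h, S) = -70 (Y(h, S) = -4 - 66 = -70)
I = 108336 (I = 976*111 = 108336)
Y(O, 653) - I = -70 - 1*108336 = -70 - 108336 = -108406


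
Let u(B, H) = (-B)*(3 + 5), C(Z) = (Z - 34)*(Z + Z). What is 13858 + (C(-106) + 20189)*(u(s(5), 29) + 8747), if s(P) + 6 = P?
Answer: 436616953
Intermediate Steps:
s(P) = -6 + P
C(Z) = 2*Z*(-34 + Z) (C(Z) = (-34 + Z)*(2*Z) = 2*Z*(-34 + Z))
u(B, H) = -8*B (u(B, H) = -B*8 = -8*B)
13858 + (C(-106) + 20189)*(u(s(5), 29) + 8747) = 13858 + (2*(-106)*(-34 - 106) + 20189)*(-8*(-6 + 5) + 8747) = 13858 + (2*(-106)*(-140) + 20189)*(-8*(-1) + 8747) = 13858 + (29680 + 20189)*(8 + 8747) = 13858 + 49869*8755 = 13858 + 436603095 = 436616953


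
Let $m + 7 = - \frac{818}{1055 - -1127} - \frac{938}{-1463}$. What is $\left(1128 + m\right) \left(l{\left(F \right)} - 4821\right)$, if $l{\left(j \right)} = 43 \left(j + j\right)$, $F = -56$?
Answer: $- \frac{2463891905644}{228019} \approx -1.0806 \cdot 10^{7}$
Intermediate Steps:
$m = - \frac{1535420}{228019}$ ($m = -7 - \left(- \frac{134}{209} + \frac{818}{1055 - -1127}\right) = -7 - \left(- \frac{134}{209} + \frac{818}{1055 + 1127}\right) = -7 + \left(- \frac{818}{2182} + \frac{134}{209}\right) = -7 + \left(\left(-818\right) \frac{1}{2182} + \frac{134}{209}\right) = -7 + \left(- \frac{409}{1091} + \frac{134}{209}\right) = -7 + \frac{60713}{228019} = - \frac{1535420}{228019} \approx -6.7337$)
$l{\left(j \right)} = 86 j$ ($l{\left(j \right)} = 43 \cdot 2 j = 86 j$)
$\left(1128 + m\right) \left(l{\left(F \right)} - 4821\right) = \left(1128 - \frac{1535420}{228019}\right) \left(86 \left(-56\right) - 4821\right) = \frac{255670012 \left(-4816 - 4821\right)}{228019} = \frac{255670012}{228019} \left(-9637\right) = - \frac{2463891905644}{228019}$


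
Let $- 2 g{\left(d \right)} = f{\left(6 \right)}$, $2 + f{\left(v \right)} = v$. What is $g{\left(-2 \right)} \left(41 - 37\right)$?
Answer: $-8$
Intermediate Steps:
$f{\left(v \right)} = -2 + v$
$g{\left(d \right)} = -2$ ($g{\left(d \right)} = - \frac{-2 + 6}{2} = \left(- \frac{1}{2}\right) 4 = -2$)
$g{\left(-2 \right)} \left(41 - 37\right) = - 2 \left(41 - 37\right) = \left(-2\right) 4 = -8$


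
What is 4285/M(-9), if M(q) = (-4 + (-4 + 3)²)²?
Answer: 4285/9 ≈ 476.11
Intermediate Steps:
M(q) = 9 (M(q) = (-4 + (-1)²)² = (-4 + 1)² = (-3)² = 9)
4285/M(-9) = 4285/9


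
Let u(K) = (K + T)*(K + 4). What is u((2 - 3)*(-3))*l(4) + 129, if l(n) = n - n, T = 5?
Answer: 129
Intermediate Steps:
l(n) = 0
u(K) = (4 + K)*(5 + K) (u(K) = (K + 5)*(K + 4) = (5 + K)*(4 + K) = (4 + K)*(5 + K))
u((2 - 3)*(-3))*l(4) + 129 = (20 + ((2 - 3)*(-3))² + 9*((2 - 3)*(-3)))*0 + 129 = (20 + (-1*(-3))² + 9*(-1*(-3)))*0 + 129 = (20 + 3² + 9*3)*0 + 129 = (20 + 9 + 27)*0 + 129 = 56*0 + 129 = 0 + 129 = 129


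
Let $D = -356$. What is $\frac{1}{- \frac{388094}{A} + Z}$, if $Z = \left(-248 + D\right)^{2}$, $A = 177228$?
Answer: $\frac{88614}{32327610977} \approx 2.7411 \cdot 10^{-6}$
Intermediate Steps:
$Z = 364816$ ($Z = \left(-248 - 356\right)^{2} = \left(-604\right)^{2} = 364816$)
$\frac{1}{- \frac{388094}{A} + Z} = \frac{1}{- \frac{388094}{177228} + 364816} = \frac{1}{\left(-388094\right) \frac{1}{177228} + 364816} = \frac{1}{- \frac{194047}{88614} + 364816} = \frac{1}{\frac{32327610977}{88614}} = \frac{88614}{32327610977}$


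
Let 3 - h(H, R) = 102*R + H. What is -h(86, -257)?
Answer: -26131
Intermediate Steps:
h(H, R) = 3 - H - 102*R (h(H, R) = 3 - (102*R + H) = 3 - (H + 102*R) = 3 + (-H - 102*R) = 3 - H - 102*R)
-h(86, -257) = -(3 - 1*86 - 102*(-257)) = -(3 - 86 + 26214) = -1*26131 = -26131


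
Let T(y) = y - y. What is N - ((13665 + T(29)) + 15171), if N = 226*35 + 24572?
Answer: 3646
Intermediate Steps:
T(y) = 0
N = 32482 (N = 7910 + 24572 = 32482)
N - ((13665 + T(29)) + 15171) = 32482 - ((13665 + 0) + 15171) = 32482 - (13665 + 15171) = 32482 - 1*28836 = 32482 - 28836 = 3646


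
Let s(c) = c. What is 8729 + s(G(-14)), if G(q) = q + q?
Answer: 8701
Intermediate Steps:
G(q) = 2*q
8729 + s(G(-14)) = 8729 + 2*(-14) = 8729 - 28 = 8701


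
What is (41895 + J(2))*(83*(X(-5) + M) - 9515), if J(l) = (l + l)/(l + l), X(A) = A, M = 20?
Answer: -346479920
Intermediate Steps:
J(l) = 1 (J(l) = (2*l)/((2*l)) = (2*l)*(1/(2*l)) = 1)
(41895 + J(2))*(83*(X(-5) + M) - 9515) = (41895 + 1)*(83*(-5 + 20) - 9515) = 41896*(83*15 - 9515) = 41896*(1245 - 9515) = 41896*(-8270) = -346479920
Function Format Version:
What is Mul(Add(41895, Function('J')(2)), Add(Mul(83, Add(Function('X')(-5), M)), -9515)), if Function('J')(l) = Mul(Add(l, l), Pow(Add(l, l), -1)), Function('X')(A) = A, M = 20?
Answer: -346479920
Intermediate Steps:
Function('J')(l) = 1 (Function('J')(l) = Mul(Mul(2, l), Pow(Mul(2, l), -1)) = Mul(Mul(2, l), Mul(Rational(1, 2), Pow(l, -1))) = 1)
Mul(Add(41895, Function('J')(2)), Add(Mul(83, Add(Function('X')(-5), M)), -9515)) = Mul(Add(41895, 1), Add(Mul(83, Add(-5, 20)), -9515)) = Mul(41896, Add(Mul(83, 15), -9515)) = Mul(41896, Add(1245, -9515)) = Mul(41896, -8270) = -346479920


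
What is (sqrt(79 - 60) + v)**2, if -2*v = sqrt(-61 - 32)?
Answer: -17/4 - I*sqrt(1767) ≈ -4.25 - 42.036*I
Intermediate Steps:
v = -I*sqrt(93)/2 (v = -sqrt(-61 - 32)/2 = -I*sqrt(93)/2 ≈ -4.8218*I)
(sqrt(79 - 60) + v)**2 = (sqrt(79 - 60) - I*sqrt(93)/2)**2 = (sqrt(19) - I*sqrt(93)/2)**2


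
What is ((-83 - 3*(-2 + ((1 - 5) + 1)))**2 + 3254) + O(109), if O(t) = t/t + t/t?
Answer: 7880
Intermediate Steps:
O(t) = 2 (O(t) = 1 + 1 = 2)
((-83 - 3*(-2 + ((1 - 5) + 1)))**2 + 3254) + O(109) = ((-83 - 3*(-2 + ((1 - 5) + 1)))**2 + 3254) + 2 = ((-83 - 3*(-2 + (-4 + 1)))**2 + 3254) + 2 = ((-83 - 3*(-2 - 3))**2 + 3254) + 2 = ((-83 - 3*(-5))**2 + 3254) + 2 = ((-83 + 15)**2 + 3254) + 2 = ((-68)**2 + 3254) + 2 = (4624 + 3254) + 2 = 7878 + 2 = 7880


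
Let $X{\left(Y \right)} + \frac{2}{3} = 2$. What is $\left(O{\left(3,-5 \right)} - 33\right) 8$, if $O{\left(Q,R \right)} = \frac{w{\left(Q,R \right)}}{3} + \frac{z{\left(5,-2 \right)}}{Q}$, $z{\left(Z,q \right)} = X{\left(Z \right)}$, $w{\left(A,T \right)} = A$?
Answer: $- \frac{2272}{9} \approx -252.44$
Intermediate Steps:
$X{\left(Y \right)} = \frac{4}{3}$ ($X{\left(Y \right)} = - \frac{2}{3} + 2 = \frac{4}{3}$)
$z{\left(Z,q \right)} = \frac{4}{3}$
$O{\left(Q,R \right)} = \frac{Q}{3} + \frac{4}{3 Q}$
$\left(O{\left(3,-5 \right)} - 33\right) 8 = \left(\frac{4 + 3^{2}}{3 \cdot 3} - 33\right) 8 = \left(\frac{1}{3} \cdot \frac{1}{3} \left(4 + 9\right) - 33\right) 8 = \left(\frac{1}{3} \cdot \frac{1}{3} \cdot 13 - 33\right) 8 = \left(\frac{13}{9} - 33\right) 8 = \left(- \frac{284}{9}\right) 8 = - \frac{2272}{9}$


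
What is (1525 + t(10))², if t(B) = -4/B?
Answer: 58110129/25 ≈ 2.3244e+6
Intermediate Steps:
(1525 + t(10))² = (1525 - 4/10)² = (1525 - 4*⅒)² = (1525 - ⅖)² = (7623/5)² = 58110129/25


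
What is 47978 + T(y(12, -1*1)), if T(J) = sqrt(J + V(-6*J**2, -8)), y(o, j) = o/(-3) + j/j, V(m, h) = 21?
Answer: 47978 + 3*sqrt(2) ≈ 47982.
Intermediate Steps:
y(o, j) = 1 - o/3 (y(o, j) = o*(-1/3) + 1 = -o/3 + 1 = 1 - o/3)
T(J) = sqrt(21 + J) (T(J) = sqrt(J + 21) = sqrt(21 + J))
47978 + T(y(12, -1*1)) = 47978 + sqrt(21 + (1 - 1/3*12)) = 47978 + sqrt(21 + (1 - 4)) = 47978 + sqrt(21 - 3) = 47978 + sqrt(18) = 47978 + 3*sqrt(2)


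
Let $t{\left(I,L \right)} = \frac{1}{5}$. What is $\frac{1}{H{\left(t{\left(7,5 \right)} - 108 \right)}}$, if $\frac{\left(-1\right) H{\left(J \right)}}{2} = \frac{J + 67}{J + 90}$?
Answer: $- \frac{89}{408} \approx -0.21814$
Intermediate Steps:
$t{\left(I,L \right)} = \frac{1}{5}$
$H{\left(J \right)} = - \frac{2 \left(67 + J\right)}{90 + J}$ ($H{\left(J \right)} = - 2 \frac{J + 67}{J + 90} = - 2 \frac{67 + J}{90 + J} = - \frac{2 \left(67 + J\right)}{90 + J}$)
$\frac{1}{H{\left(t{\left(7,5 \right)} - 108 \right)}} = \frac{1}{2 \frac{1}{90 + \left(\frac{1}{5} - 108\right)} \left(-67 - \left(\frac{1}{5} - 108\right)\right)} = \frac{1}{2 \frac{1}{90 - \frac{539}{5}} \left(-67 - - \frac{539}{5}\right)} = \frac{1}{2 \frac{1}{- \frac{89}{5}} \left(-67 + \frac{539}{5}\right)} = \frac{1}{2 \left(- \frac{5}{89}\right) \frac{204}{5}} = \frac{1}{- \frac{408}{89}} = - \frac{89}{408}$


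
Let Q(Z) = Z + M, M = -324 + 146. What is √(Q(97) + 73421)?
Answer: 2*√18335 ≈ 270.81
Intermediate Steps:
M = -178
Q(Z) = -178 + Z (Q(Z) = Z - 178 = -178 + Z)
√(Q(97) + 73421) = √((-178 + 97) + 73421) = √(-81 + 73421) = √73340 = 2*√18335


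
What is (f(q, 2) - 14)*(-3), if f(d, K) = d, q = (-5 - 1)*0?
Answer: 42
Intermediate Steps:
q = 0 (q = -6*0 = 0)
(f(q, 2) - 14)*(-3) = (0 - 14)*(-3) = -14*(-3) = 42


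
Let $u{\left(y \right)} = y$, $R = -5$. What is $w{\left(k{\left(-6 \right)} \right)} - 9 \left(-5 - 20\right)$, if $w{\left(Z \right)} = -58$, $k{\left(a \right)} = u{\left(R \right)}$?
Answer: $167$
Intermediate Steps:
$k{\left(a \right)} = -5$
$w{\left(k{\left(-6 \right)} \right)} - 9 \left(-5 - 20\right) = -58 - 9 \left(-5 - 20\right) = -58 - -225 = -58 + 225 = 167$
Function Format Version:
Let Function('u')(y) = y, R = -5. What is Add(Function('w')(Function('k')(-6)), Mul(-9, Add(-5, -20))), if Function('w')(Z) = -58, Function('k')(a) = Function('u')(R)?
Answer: 167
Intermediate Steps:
Function('k')(a) = -5
Add(Function('w')(Function('k')(-6)), Mul(-9, Add(-5, -20))) = Add(-58, Mul(-9, Add(-5, -20))) = Add(-58, Mul(-9, -25)) = Add(-58, 225) = 167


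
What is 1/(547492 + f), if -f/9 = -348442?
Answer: 1/3683470 ≈ 2.7148e-7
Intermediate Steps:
f = 3135978 (f = -9*(-348442) = 3135978)
1/(547492 + f) = 1/(547492 + 3135978) = 1/3683470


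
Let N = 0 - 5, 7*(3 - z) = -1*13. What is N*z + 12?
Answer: -86/7 ≈ -12.286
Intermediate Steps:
z = 34/7 (z = 3 - (-1)*13/7 = 3 - ⅐*(-13) = 3 + 13/7 = 34/7 ≈ 4.8571)
N = -5
N*z + 12 = -5*34/7 + 12 = -170/7 + 12 = -86/7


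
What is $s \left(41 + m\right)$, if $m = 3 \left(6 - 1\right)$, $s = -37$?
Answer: $-2072$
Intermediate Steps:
$m = 15$ ($m = 3 \cdot 5 = 15$)
$s \left(41 + m\right) = - 37 \left(41 + 15\right) = \left(-37\right) 56 = -2072$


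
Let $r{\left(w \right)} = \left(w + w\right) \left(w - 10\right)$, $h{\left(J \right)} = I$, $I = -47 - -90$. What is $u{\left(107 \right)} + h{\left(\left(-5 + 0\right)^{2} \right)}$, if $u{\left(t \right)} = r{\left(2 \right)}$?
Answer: $11$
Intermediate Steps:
$I = 43$ ($I = -47 + 90 = 43$)
$h{\left(J \right)} = 43$
$r{\left(w \right)} = 2 w \left(-10 + w\right)$
$u{\left(t \right)} = -32$ ($u{\left(t \right)} = 2 \cdot 2 \left(-10 + 2\right) = 2 \cdot 2 \left(-8\right) = -32$)
$u{\left(107 \right)} + h{\left(\left(-5 + 0\right)^{2} \right)} = -32 + 43 = 11$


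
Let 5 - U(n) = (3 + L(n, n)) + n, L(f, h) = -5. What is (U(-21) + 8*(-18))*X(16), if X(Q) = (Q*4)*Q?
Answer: -118784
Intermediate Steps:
X(Q) = 4*Q**2 (X(Q) = (4*Q)*Q = 4*Q**2)
U(n) = 7 - n (U(n) = 5 - ((3 - 5) + n) = 5 - (-2 + n) = 5 + (2 - n) = 7 - n)
(U(-21) + 8*(-18))*X(16) = ((7 - 1*(-21)) + 8*(-18))*(4*16**2) = ((7 + 21) - 144)*(4*256) = (28 - 144)*1024 = -116*1024 = -118784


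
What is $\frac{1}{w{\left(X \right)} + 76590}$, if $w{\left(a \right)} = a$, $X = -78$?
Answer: $\frac{1}{76512} \approx 1.307 \cdot 10^{-5}$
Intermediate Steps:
$\frac{1}{w{\left(X \right)} + 76590} = \frac{1}{-78 + 76590} = \frac{1}{76512}$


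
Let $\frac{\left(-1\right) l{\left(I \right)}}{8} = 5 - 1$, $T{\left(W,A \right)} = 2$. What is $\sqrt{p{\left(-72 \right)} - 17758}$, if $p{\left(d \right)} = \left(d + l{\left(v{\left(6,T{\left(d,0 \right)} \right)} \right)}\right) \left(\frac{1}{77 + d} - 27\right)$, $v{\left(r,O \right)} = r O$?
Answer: $\frac{i \sqrt{374270}}{5} \approx 122.36 i$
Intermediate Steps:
$v{\left(r,O \right)} = O r$
$l{\left(I \right)} = -32$ ($l{\left(I \right)} = - 8 \left(5 - 1\right) = \left(-8\right) 4 = -32$)
$p{\left(d \right)} = \left(-32 + d\right) \left(-27 + \frac{1}{77 + d}\right)$ ($p{\left(d \right)} = \left(d - 32\right) \left(\frac{1}{77 + d} - 27\right) = \left(-32 + d\right) \left(-27 + \frac{1}{77 + d}\right)$)
$\sqrt{p{\left(-72 \right)} - 17758} = \sqrt{\frac{66496 - -87408 - 27 \left(-72\right)^{2}}{77 - 72} - 17758} = \sqrt{\frac{66496 + 87408 - 139968}{5} - 17758} = \sqrt{\frac{1}{5} \cdot 13936 - 17758} = \sqrt{\frac{13936}{5} - 17758} = \sqrt{- \frac{74854}{5}} = \frac{i \sqrt{374270}}{5}$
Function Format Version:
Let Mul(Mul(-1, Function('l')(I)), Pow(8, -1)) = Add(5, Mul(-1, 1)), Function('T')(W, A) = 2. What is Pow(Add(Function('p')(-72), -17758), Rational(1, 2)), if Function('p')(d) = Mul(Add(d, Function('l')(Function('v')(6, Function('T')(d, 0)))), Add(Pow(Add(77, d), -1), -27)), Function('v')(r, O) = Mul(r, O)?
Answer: Mul(Rational(1, 5), I, Pow(374270, Rational(1, 2))) ≈ Mul(122.36, I)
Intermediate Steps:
Function('v')(r, O) = Mul(O, r)
Function('l')(I) = -32 (Function('l')(I) = Mul(-8, Add(5, Mul(-1, 1))) = Mul(-8, Add(5, -1)) = Mul(-8, 4) = -32)
Function('p')(d) = Mul(Add(-32, d), Add(-27, Pow(Add(77, d), -1))) (Function('p')(d) = Mul(Add(d, -32), Add(Pow(Add(77, d), -1), -27)) = Mul(Add(-32, d), Add(-27, Pow(Add(77, d), -1))))
Pow(Add(Function('p')(-72), -17758), Rational(1, 2)) = Pow(Add(Mul(Pow(Add(77, -72), -1), Add(66496, Mul(-1214, -72), Mul(-27, Pow(-72, 2)))), -17758), Rational(1, 2)) = Pow(Add(Mul(Pow(5, -1), Add(66496, 87408, Mul(-27, 5184))), -17758), Rational(1, 2)) = Pow(Add(Mul(Rational(1, 5), Add(66496, 87408, -139968)), -17758), Rational(1, 2)) = Pow(Add(Mul(Rational(1, 5), 13936), -17758), Rational(1, 2)) = Pow(Add(Rational(13936, 5), -17758), Rational(1, 2)) = Pow(Rational(-74854, 5), Rational(1, 2)) = Mul(Rational(1, 5), I, Pow(374270, Rational(1, 2)))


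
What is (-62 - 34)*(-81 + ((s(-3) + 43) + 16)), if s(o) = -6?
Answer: 2688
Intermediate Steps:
(-62 - 34)*(-81 + ((s(-3) + 43) + 16)) = (-62 - 34)*(-81 + ((-6 + 43) + 16)) = -96*(-81 + (37 + 16)) = -96*(-81 + 53) = -96*(-28) = 2688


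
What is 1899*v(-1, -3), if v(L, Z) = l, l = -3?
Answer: -5697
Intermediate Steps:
v(L, Z) = -3
1899*v(-1, -3) = 1899*(-3) = -5697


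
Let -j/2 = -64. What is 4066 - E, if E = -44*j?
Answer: 9698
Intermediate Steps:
j = 128 (j = -2*(-64) = 128)
E = -5632 (E = -44*128 = -5632)
4066 - E = 4066 - 1*(-5632) = 4066 + 5632 = 9698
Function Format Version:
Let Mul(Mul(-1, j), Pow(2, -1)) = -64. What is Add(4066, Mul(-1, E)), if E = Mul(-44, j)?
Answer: 9698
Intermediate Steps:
j = 128 (j = Mul(-2, -64) = 128)
E = -5632 (E = Mul(-44, 128) = -5632)
Add(4066, Mul(-1, E)) = Add(4066, Mul(-1, -5632)) = Add(4066, 5632) = 9698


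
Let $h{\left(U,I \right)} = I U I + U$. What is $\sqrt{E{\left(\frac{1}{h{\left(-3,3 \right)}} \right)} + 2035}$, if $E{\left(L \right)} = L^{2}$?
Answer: $\frac{\sqrt{1831501}}{30} \approx 45.111$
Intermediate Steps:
$h{\left(U,I \right)} = U + U I^{2}$ ($h{\left(U,I \right)} = U I^{2} + U = U + U I^{2}$)
$\sqrt{E{\left(\frac{1}{h{\left(-3,3 \right)}} \right)} + 2035} = \sqrt{\left(\frac{1}{\left(-3\right) \left(1 + 3^{2}\right)}\right)^{2} + 2035} = \sqrt{\left(\frac{1}{\left(-3\right) \left(1 + 9\right)}\right)^{2} + 2035} = \sqrt{\left(\frac{1}{\left(-3\right) 10}\right)^{2} + 2035} = \sqrt{\left(\frac{1}{-30}\right)^{2} + 2035} = \sqrt{\left(- \frac{1}{30}\right)^{2} + 2035} = \sqrt{\frac{1}{900} + 2035} = \sqrt{\frac{1831501}{900}} = \frac{\sqrt{1831501}}{30}$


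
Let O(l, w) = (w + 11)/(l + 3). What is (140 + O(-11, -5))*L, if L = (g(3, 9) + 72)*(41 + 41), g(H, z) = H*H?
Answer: 1849797/2 ≈ 9.2490e+5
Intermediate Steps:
g(H, z) = H²
O(l, w) = (11 + w)/(3 + l)
L = 6642 (L = (3² + 72)*(41 + 41) = (9 + 72)*82 = 81*82 = 6642)
(140 + O(-11, -5))*L = (140 + (11 - 5)/(3 - 11))*6642 = (140 + 6/(-8))*6642 = (140 - ⅛*6)*6642 = (140 - ¾)*6642 = (557/4)*6642 = 1849797/2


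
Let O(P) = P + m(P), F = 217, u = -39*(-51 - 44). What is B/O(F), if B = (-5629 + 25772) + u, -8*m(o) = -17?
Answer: 190784/1753 ≈ 108.83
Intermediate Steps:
m(o) = 17/8 (m(o) = -1/8*(-17) = 17/8)
u = 3705 (u = -39*(-95) = 3705)
O(P) = 17/8 + P (O(P) = P + 17/8 = 17/8 + P)
B = 23848 (B = (-5629 + 25772) + 3705 = 20143 + 3705 = 23848)
B/O(F) = 23848/(17/8 + 217) = 23848/(1753/8) = 23848*(8/1753) = 190784/1753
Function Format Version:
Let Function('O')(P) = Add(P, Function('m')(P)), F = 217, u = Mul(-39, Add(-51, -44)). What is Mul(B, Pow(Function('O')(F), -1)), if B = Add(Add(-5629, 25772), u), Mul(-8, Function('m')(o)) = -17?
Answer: Rational(190784, 1753) ≈ 108.83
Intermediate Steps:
Function('m')(o) = Rational(17, 8) (Function('m')(o) = Mul(Rational(-1, 8), -17) = Rational(17, 8))
u = 3705 (u = Mul(-39, -95) = 3705)
Function('O')(P) = Add(Rational(17, 8), P) (Function('O')(P) = Add(P, Rational(17, 8)) = Add(Rational(17, 8), P))
B = 23848 (B = Add(Add(-5629, 25772), 3705) = Add(20143, 3705) = 23848)
Mul(B, Pow(Function('O')(F), -1)) = Mul(23848, Pow(Add(Rational(17, 8), 217), -1)) = Mul(23848, Pow(Rational(1753, 8), -1)) = Mul(23848, Rational(8, 1753)) = Rational(190784, 1753)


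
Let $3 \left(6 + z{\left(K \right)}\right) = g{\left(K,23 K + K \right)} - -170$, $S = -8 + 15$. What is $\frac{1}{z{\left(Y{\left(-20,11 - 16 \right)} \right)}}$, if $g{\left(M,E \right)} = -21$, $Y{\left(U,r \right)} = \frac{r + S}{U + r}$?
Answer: $\frac{3}{131} \approx 0.022901$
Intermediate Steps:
$S = 7$
$Y{\left(U,r \right)} = \frac{7 + r}{U + r}$ ($Y{\left(U,r \right)} = \frac{r + 7}{U + r} = \frac{7 + r}{U + r}$)
$z{\left(K \right)} = \frac{131}{3}$ ($z{\left(K \right)} = -6 + \frac{-21 - -170}{3} = -6 + \frac{-21 + 170}{3} = -6 + \frac{1}{3} \cdot 149 = -6 + \frac{149}{3} = \frac{131}{3}$)
$\frac{1}{z{\left(Y{\left(-20,11 - 16 \right)} \right)}} = \frac{1}{\frac{131}{3}} = \frac{3}{131}$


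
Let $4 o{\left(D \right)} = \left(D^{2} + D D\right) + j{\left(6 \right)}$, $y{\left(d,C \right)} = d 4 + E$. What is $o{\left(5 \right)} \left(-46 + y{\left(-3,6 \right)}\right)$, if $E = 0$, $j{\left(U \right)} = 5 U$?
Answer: $-1160$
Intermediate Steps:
$y{\left(d,C \right)} = 4 d$ ($y{\left(d,C \right)} = d 4 + 0 = 4 d + 0 = 4 d$)
$o{\left(D \right)} = \frac{15}{2} + \frac{D^{2}}{2}$ ($o{\left(D \right)} = \frac{\left(D^{2} + D D\right) + 5 \cdot 6}{4} = \frac{\left(D^{2} + D^{2}\right) + 30}{4} = \frac{2 D^{2} + 30}{4} = \frac{30 + 2 D^{2}}{4} = \frac{15}{2} + \frac{D^{2}}{2}$)
$o{\left(5 \right)} \left(-46 + y{\left(-3,6 \right)}\right) = \left(\frac{15}{2} + \frac{5^{2}}{2}\right) \left(-46 + 4 \left(-3\right)\right) = \left(\frac{15}{2} + \frac{1}{2} \cdot 25\right) \left(-46 - 12\right) = \left(\frac{15}{2} + \frac{25}{2}\right) \left(-58\right) = 20 \left(-58\right) = -1160$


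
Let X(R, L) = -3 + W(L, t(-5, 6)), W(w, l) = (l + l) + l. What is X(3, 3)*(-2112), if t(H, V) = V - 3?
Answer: -12672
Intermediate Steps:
t(H, V) = -3 + V
W(w, l) = 3*l (W(w, l) = 2*l + l = 3*l)
X(R, L) = 6 (X(R, L) = -3 + 3*(-3 + 6) = -3 + 3*3 = -3 + 9 = 6)
X(3, 3)*(-2112) = 6*(-2112) = -12672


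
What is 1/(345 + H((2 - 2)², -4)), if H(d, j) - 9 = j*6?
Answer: 1/330 ≈ 0.0030303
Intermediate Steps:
H(d, j) = 9 + 6*j (H(d, j) = 9 + j*6 = 9 + 6*j)
1/(345 + H((2 - 2)², -4)) = 1/(345 + (9 + 6*(-4))) = 1/(345 + (9 - 24)) = 1/(345 - 15) = 1/330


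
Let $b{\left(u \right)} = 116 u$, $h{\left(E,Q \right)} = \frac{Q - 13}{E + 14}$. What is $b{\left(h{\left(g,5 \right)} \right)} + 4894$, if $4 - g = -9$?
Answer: $\frac{131210}{27} \approx 4859.6$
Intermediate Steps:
$g = 13$ ($g = 4 - -9 = 4 + 9 = 13$)
$h{\left(E,Q \right)} = \frac{-13 + Q}{14 + E}$
$b{\left(h{\left(g,5 \right)} \right)} + 4894 = 116 \frac{-13 + 5}{14 + 13} + 4894 = 116 \cdot \frac{1}{27} \left(-8\right) + 4894 = 116 \left(- \frac{8}{27}\right) + 4894 = - \frac{928}{27} + 4894 = \frac{131210}{27}$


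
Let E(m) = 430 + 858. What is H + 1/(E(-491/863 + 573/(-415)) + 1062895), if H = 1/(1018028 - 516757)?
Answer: 1565454/533444076593 ≈ 2.9346e-6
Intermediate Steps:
E(m) = 1288
H = 1/501271 ≈ 1.9949e-6
H + 1/(E(-491/863 + 573/(-415)) + 1062895) = 1/501271 + 1/(1288 + 1062895) = 1/501271 + 1/1064183 = 1565454/533444076593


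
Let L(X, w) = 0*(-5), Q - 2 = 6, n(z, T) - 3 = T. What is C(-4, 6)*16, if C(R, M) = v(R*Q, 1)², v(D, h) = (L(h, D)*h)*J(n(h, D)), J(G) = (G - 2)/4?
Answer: 0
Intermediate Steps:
n(z, T) = 3 + T
Q = 8 (Q = 2 + 6 = 8)
L(X, w) = 0
J(G) = -½ + G/4 (J(G) = (-2 + G)*(¼) = -½ + G/4)
v(D, h) = 0 (v(D, h) = (0*h)*(-½ + (3 + D)/4) = 0*(-½ + (¾ + D/4)) = 0*(¼ + D/4) = 0)
C(R, M) = 0 (C(R, M) = 0² = 0)
C(-4, 6)*16 = 0*16 = 0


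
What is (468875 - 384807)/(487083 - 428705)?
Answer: 42034/29189 ≈ 1.4401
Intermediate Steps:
(468875 - 384807)/(487083 - 428705) = 84068/58378 = 84068*(1/58378) = 42034/29189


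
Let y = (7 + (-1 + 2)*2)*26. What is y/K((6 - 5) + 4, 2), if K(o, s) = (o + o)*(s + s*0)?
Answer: 117/10 ≈ 11.700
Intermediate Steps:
K(o, s) = 2*o*s (K(o, s) = (2*o)*(s + 0) = (2*o)*s = 2*o*s)
y = 234 (y = (7 + 1*2)*26 = (7 + 2)*26 = 9*26 = 234)
y/K((6 - 5) + 4, 2) = 234/(2*((6 - 5) + 4)*2) = 234/(2*(1 + 4)*2) = 234/(2*5*2) = 234/20 = (1/20)*234 = 117/10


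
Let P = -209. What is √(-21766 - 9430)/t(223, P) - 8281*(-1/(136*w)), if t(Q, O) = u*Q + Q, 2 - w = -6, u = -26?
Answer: 8281/1088 - 2*I*√7799/5575 ≈ 7.6112 - 0.031681*I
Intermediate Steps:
w = 8 (w = 2 - 1*(-6) = 2 + 6 = 8)
t(Q, O) = -25*Q (t(Q, O) = -26*Q + Q = -25*Q)
√(-21766 - 9430)/t(223, P) - 8281*(-1/(136*w)) = √(-21766 - 9430)/((-25*223)) - 8281/((17*8)*(-8)) = √(-31196)/(-5575) - 8281/(136*(-8)) = (2*I*√7799)*(-1/5575) - 8281/(-1088) = -2*I*√7799/5575 - 8281*(-1/1088) = -2*I*√7799/5575 + 8281/1088 = 8281/1088 - 2*I*√7799/5575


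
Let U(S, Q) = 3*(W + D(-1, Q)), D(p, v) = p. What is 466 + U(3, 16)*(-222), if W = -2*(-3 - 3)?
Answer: -6860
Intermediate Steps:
W = 12 (W = -2*(-6) = 12)
U(S, Q) = 33 (U(S, Q) = 3*(12 - 1) = 3*11 = 33)
466 + U(3, 16)*(-222) = 466 + 33*(-222) = 466 - 7326 = -6860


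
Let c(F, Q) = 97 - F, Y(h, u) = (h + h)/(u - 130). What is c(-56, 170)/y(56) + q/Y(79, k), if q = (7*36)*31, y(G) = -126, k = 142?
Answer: 654865/1106 ≈ 592.10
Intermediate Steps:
Y(h, u) = 2*h/(-130 + u) (Y(h, u) = (2*h)/(-130 + u) = 2*h/(-130 + u))
q = 7812 (q = 252*31 = 7812)
c(-56, 170)/y(56) + q/Y(79, k) = (97 - 1*(-56))/(-126) + 7812/((2*79/(-130 + 142))) = (97 + 56)*(-1/126) + 7812/((2*79/12)) = 153*(-1/126) + 7812/((2*79*(1/12))) = -17/14 + 7812/(79/6) = -17/14 + 7812*(6/79) = -17/14 + 46872/79 = 654865/1106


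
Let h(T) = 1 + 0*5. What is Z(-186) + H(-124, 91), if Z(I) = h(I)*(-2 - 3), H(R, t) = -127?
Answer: -132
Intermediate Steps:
h(T) = 1 (h(T) = 1 + 0 = 1)
Z(I) = -5 (Z(I) = 1*(-2 - 3) = 1*(-5) = -5)
Z(-186) + H(-124, 91) = -5 - 127 = -132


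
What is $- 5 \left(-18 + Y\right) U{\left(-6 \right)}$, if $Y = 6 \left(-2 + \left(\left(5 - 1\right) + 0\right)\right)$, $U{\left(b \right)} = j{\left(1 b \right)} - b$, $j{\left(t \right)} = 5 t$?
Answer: $-720$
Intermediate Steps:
$U{\left(b \right)} = 4 b$ ($U{\left(b \right)} = 5 \cdot 1 b - b = 5 b - b = 4 b$)
$Y = 12$ ($Y = 6 \left(-2 + \left(4 + 0\right)\right) = 6 \left(-2 + 4\right) = 6 \cdot 2 = 12$)
$- 5 \left(-18 + Y\right) U{\left(-6 \right)} = - 5 \left(-18 + 12\right) 4 \left(-6\right) = \left(-5\right) \left(-6\right) \left(-24\right) = 30 \left(-24\right) = -720$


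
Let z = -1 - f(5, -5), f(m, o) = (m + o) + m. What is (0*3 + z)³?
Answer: -216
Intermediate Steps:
f(m, o) = o + 2*m
z = -6 (z = -1 - (-5 + 2*5) = -1 - (-5 + 10) = -1 - 1*5 = -1 - 5 = -6)
(0*3 + z)³ = (0*3 - 6)³ = (0 - 6)³ = (-6)³ = -216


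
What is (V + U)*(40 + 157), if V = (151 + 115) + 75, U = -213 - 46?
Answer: 16154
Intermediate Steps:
U = -259
V = 341 (V = 266 + 75 = 341)
(V + U)*(40 + 157) = (341 - 259)*(40 + 157) = 82*197 = 16154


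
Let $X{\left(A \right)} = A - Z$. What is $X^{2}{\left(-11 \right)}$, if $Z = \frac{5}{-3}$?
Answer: $\frac{784}{9} \approx 87.111$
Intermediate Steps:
$Z = - \frac{5}{3}$ ($Z = 5 \left(- \frac{1}{3}\right) = - \frac{5}{3} \approx -1.6667$)
$X{\left(A \right)} = \frac{5}{3} + A$ ($X{\left(A \right)} = A - - \frac{5}{3} = A + \frac{5}{3} = \frac{5}{3} + A$)
$X^{2}{\left(-11 \right)} = \left(\frac{5}{3} - 11\right)^{2} = \left(- \frac{28}{3}\right)^{2} = \frac{784}{9}$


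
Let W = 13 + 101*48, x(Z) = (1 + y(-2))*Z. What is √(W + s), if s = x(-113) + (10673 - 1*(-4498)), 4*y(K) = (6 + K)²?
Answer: 3*√2163 ≈ 139.52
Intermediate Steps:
y(K) = (6 + K)²/4
x(Z) = 5*Z (x(Z) = (1 + (6 - 2)²/4)*Z = (1 + (¼)*4²)*Z = (1 + (¼)*16)*Z = (1 + 4)*Z = 5*Z)
s = 14606 (s = 5*(-113) + (10673 - 1*(-4498)) = -565 + (10673 + 4498) = -565 + 15171 = 14606)
W = 4861 (W = 13 + 4848 = 4861)
√(W + s) = √(4861 + 14606) = √19467 = 3*√2163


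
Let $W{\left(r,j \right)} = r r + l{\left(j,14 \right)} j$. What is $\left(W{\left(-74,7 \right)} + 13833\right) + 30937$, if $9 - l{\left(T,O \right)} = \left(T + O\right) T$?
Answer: $49280$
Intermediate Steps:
$l{\left(T,O \right)} = 9 - T \left(O + T\right)$ ($l{\left(T,O \right)} = 9 - \left(T + O\right) T = 9 - \left(O + T\right) T = 9 - T \left(O + T\right)$)
$W{\left(r,j \right)} = r^{2} + j \left(9 - j^{2} - 14 j\right)$ ($W{\left(r,j \right)} = r r + \left(9 - j^{2} - 14 j\right) j = r^{2} + \left(9 - j^{2} - 14 j\right) j = r^{2} + j \left(9 - j^{2} - 14 j\right)$)
$\left(W{\left(-74,7 \right)} + 13833\right) + 30937 = \left(\left(\left(-74\right)^{2} - 7 \left(-9 + 7^{2} + 14 \cdot 7\right)\right) + 13833\right) + 30937 = \left(\left(5476 - 7 \left(-9 + 49 + 98\right)\right) + 13833\right) + 30937 = \left(\left(5476 - 7 \cdot 138\right) + 13833\right) + 30937 = \left(\left(5476 - 966\right) + 13833\right) + 30937 = \left(4510 + 13833\right) + 30937 = 18343 + 30937 = 49280$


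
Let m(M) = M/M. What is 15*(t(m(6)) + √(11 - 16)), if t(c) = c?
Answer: 15 + 15*I*√5 ≈ 15.0 + 33.541*I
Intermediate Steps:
m(M) = 1
15*(t(m(6)) + √(11 - 16)) = 15*(1 + √(11 - 16)) = 15*(1 + √(-5)) = 15*(1 + I*√5) = 15 + 15*I*√5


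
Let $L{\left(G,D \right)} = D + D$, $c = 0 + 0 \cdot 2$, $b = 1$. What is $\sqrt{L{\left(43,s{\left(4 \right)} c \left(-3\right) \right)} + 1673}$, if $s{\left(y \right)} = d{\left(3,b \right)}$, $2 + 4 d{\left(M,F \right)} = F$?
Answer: $\sqrt{1673} \approx 40.902$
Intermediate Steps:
$d{\left(M,F \right)} = - \frac{1}{2} + \frac{F}{4}$
$s{\left(y \right)} = - \frac{1}{4}$ ($s{\left(y \right)} = - \frac{1}{2} + \frac{1}{4} \cdot 1 = - \frac{1}{2} + \frac{1}{4} = - \frac{1}{4}$)
$c = 0$ ($c = 0 + 0 = 0$)
$L{\left(G,D \right)} = 2 D$
$\sqrt{L{\left(43,s{\left(4 \right)} c \left(-3\right) \right)} + 1673} = \sqrt{2 \left(- \frac{1}{4}\right) 0 \left(-3\right) + 1673} = \sqrt{2 \cdot 0 \left(-3\right) + 1673} = \sqrt{2 \cdot 0 + 1673} = \sqrt{0 + 1673} = \sqrt{1673}$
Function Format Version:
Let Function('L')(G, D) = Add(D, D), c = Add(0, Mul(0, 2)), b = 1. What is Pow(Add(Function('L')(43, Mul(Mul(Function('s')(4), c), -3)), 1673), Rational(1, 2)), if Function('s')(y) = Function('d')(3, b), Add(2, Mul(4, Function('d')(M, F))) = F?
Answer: Pow(1673, Rational(1, 2)) ≈ 40.902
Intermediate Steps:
Function('d')(M, F) = Add(Rational(-1, 2), Mul(Rational(1, 4), F))
Function('s')(y) = Rational(-1, 4) (Function('s')(y) = Add(Rational(-1, 2), Mul(Rational(1, 4), 1)) = Add(Rational(-1, 2), Rational(1, 4)) = Rational(-1, 4))
c = 0 (c = Add(0, 0) = 0)
Function('L')(G, D) = Mul(2, D)
Pow(Add(Function('L')(43, Mul(Mul(Function('s')(4), c), -3)), 1673), Rational(1, 2)) = Pow(Add(Mul(2, Mul(Mul(Rational(-1, 4), 0), -3)), 1673), Rational(1, 2)) = Pow(Add(Mul(2, Mul(0, -3)), 1673), Rational(1, 2)) = Pow(Add(Mul(2, 0), 1673), Rational(1, 2)) = Pow(Add(0, 1673), Rational(1, 2)) = Pow(1673, Rational(1, 2))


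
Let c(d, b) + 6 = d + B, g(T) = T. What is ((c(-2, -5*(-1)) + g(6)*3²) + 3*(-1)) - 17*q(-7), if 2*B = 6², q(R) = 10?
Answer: -109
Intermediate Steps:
B = 18 (B = (½)*6² = (½)*36 = 18)
c(d, b) = 12 + d (c(d, b) = -6 + (d + 18) = -6 + (18 + d) = 12 + d)
((c(-2, -5*(-1)) + g(6)*3²) + 3*(-1)) - 17*q(-7) = (((12 - 2) + 6*3²) + 3*(-1)) - 17*10 = ((10 + 6*9) - 3) - 170 = ((10 + 54) - 3) - 170 = (64 - 3) - 170 = 61 - 170 = -109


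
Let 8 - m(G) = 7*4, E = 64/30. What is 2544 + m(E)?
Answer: 2524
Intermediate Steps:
E = 32/15 (E = 64*(1/30) = 32/15 ≈ 2.1333)
m(G) = -20 (m(G) = 8 - 7*4 = 8 - 1*28 = 8 - 28 = -20)
2544 + m(E) = 2544 - 20 = 2524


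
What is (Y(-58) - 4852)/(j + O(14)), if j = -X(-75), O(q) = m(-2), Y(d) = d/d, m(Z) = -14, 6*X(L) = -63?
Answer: 1386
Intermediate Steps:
X(L) = -21/2 (X(L) = (⅙)*(-63) = -21/2)
Y(d) = 1
O(q) = -14
j = 21/2 (j = -1*(-21/2) = 21/2 ≈ 10.500)
(Y(-58) - 4852)/(j + O(14)) = (1 - 4852)/(21/2 - 14) = -4851/(-7/2) = -4851*(-2/7) = 1386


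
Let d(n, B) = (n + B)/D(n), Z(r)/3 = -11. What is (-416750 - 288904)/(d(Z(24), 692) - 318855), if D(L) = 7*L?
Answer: 81503037/36828082 ≈ 2.2131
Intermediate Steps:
Z(r) = -33 (Z(r) = 3*(-11) = -33)
d(n, B) = (B + n)/(7*n) (d(n, B) = (n + B)/((7*n)) = (B + n)*(1/(7*n)) = (B + n)/(7*n))
(-416750 - 288904)/(d(Z(24), 692) - 318855) = (-416750 - 288904)/((⅐)*(692 - 33)/(-33) - 318855) = -705654/((⅐)*(-1/33)*659 - 318855) = -705654/(-659/231 - 318855) = -705654/(-73656164/231) = -705654*(-231/73656164) = 81503037/36828082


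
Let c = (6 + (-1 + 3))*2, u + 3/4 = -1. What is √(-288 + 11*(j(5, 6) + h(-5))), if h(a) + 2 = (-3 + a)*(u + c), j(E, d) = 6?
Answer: I*√1498 ≈ 38.704*I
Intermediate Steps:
u = -7/4 (u = -¾ - 1 = -7/4 ≈ -1.7500)
c = 16 (c = (6 + 2)*2 = 8*2 = 16)
h(a) = -179/4 + 57*a/4 (h(a) = -2 + (-3 + a)*(-7/4 + 16) = -2 + (-3 + a)*(57/4) = -2 + (-171/4 + 57*a/4) = -179/4 + 57*a/4)
√(-288 + 11*(j(5, 6) + h(-5))) = √(-288 + 11*(6 + (-179/4 + (57/4)*(-5)))) = √(-288 + 11*(6 + (-179/4 - 285/4))) = √(-288 + 11*(6 - 116)) = √(-288 + 11*(-110)) = √(-288 - 1210) = √(-1498) = I*√1498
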